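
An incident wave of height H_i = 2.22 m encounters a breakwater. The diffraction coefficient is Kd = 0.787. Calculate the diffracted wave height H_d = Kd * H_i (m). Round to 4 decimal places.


H_d = Kd * H_i
H_d = 0.787 * 2.22
H_d = 1.7471 m

1.7471


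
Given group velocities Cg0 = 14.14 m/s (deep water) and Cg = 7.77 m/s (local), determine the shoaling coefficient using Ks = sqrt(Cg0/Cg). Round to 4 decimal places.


Ks = sqrt(Cg0 / Cg)
Ks = sqrt(14.14 / 7.77)
Ks = sqrt(1.8198)
Ks = 1.3490

1.3490


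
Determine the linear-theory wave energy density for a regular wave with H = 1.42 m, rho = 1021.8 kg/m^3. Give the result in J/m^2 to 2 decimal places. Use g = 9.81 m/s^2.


E = (1/8) * rho * g * H^2
E = (1/8) * 1021.8 * 9.81 * 1.42^2
E = 0.125 * 1021.8 * 9.81 * 2.0164
E = 2526.51 J/m^2

2526.51


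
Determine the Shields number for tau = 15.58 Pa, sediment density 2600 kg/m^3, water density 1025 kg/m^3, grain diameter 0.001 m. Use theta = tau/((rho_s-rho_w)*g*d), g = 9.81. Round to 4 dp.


theta = tau / ((rho_s - rho_w) * g * d)
rho_s - rho_w = 2600 - 1025 = 1575
Denominator = 1575 * 9.81 * 0.001 = 15.450750
theta = 15.58 / 15.450750
theta = 1.0084

1.0084


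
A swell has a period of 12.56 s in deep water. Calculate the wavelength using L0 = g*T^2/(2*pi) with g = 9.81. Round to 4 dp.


L0 = g * T^2 / (2 * pi)
L0 = 9.81 * 12.56^2 / (2 * pi)
L0 = 9.81 * 157.7536 / 6.28319
L0 = 1547.5628 / 6.28319
L0 = 246.3023 m

246.3023


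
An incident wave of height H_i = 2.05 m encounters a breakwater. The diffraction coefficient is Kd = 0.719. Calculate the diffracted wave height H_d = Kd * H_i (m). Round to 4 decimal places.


H_d = Kd * H_i
H_d = 0.719 * 2.05
H_d = 1.4740 m

1.4740


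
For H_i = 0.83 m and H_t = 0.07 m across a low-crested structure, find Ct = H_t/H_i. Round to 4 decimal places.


Ct = H_t / H_i
Ct = 0.07 / 0.83
Ct = 0.0843

0.0843


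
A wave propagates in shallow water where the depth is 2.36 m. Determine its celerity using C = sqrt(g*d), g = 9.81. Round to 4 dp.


Using the shallow-water approximation:
C = sqrt(g * d) = sqrt(9.81 * 2.36)
C = sqrt(23.1516)
C = 4.8116 m/s

4.8116


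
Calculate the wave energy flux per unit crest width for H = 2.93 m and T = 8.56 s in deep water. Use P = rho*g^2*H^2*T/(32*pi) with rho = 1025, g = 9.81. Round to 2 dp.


P = rho * g^2 * H^2 * T / (32 * pi)
P = 1025 * 9.81^2 * 2.93^2 * 8.56 / (32 * pi)
P = 1025 * 96.2361 * 8.5849 * 8.56 / 100.53096
P = 72105.94 W/m

72105.94


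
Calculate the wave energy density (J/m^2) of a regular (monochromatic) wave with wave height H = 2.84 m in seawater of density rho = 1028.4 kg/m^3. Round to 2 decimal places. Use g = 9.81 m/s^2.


E = (1/8) * rho * g * H^2
E = (1/8) * 1028.4 * 9.81 * 2.84^2
E = 0.125 * 1028.4 * 9.81 * 8.0656
E = 10171.33 J/m^2

10171.33


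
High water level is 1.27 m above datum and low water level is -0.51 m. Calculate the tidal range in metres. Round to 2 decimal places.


Tidal range = High water - Low water
Tidal range = 1.27 - (-0.51)
Tidal range = 1.78 m

1.78


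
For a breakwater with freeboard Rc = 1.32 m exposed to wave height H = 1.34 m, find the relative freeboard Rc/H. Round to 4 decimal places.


Relative freeboard = Rc / H
= 1.32 / 1.34
= 0.9851

0.9851


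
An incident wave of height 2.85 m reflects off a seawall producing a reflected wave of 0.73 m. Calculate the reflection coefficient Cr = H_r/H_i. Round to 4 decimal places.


Cr = H_r / H_i
Cr = 0.73 / 2.85
Cr = 0.2561

0.2561


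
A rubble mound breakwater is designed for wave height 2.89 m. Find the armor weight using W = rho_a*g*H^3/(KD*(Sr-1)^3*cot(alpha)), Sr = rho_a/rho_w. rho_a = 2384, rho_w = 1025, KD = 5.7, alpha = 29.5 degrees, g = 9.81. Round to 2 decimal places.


Sr = rho_a / rho_w = 2384 / 1025 = 2.325854
(Sr - 1) = 1.325854
(Sr - 1)^3 = 2.330702
cot(29.5) = 1 / tan(29.5) = 1 / 0.565773 = 1.767494
Numerator = 2384 * 9.81 * 2.89^3 = 564506.2917
Denominator = 5.7 * 2.330702 * 1.767494 = 23.481162
W = 564506.2917 / 23.481162
W = 24040.82 N

24040.82


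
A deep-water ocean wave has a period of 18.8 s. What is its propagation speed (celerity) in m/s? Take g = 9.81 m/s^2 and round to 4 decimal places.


We use the deep-water celerity formula:
C = g * T / (2 * pi)
C = 9.81 * 18.8 / (2 * 3.14159...)
C = 184.428000 / 6.283185
C = 29.3526 m/s

29.3526


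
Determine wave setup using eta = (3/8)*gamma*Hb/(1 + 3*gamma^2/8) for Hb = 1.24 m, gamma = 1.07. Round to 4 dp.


eta = (3/8) * gamma * Hb / (1 + 3*gamma^2/8)
Numerator = (3/8) * 1.07 * 1.24 = 0.497550
Denominator = 1 + 3*1.07^2/8 = 1 + 0.429338 = 1.429338
eta = 0.497550 / 1.429338
eta = 0.3481 m

0.3481


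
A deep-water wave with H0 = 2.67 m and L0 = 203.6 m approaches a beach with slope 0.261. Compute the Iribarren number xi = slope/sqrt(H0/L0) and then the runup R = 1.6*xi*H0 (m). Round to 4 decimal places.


xi = slope / sqrt(H0/L0)
H0/L0 = 2.67/203.6 = 0.013114
sqrt(0.013114) = 0.114516
xi = 0.261 / 0.114516 = 2.279154
R = 1.6 * xi * H0 = 1.6 * 2.279154 * 2.67
R = 9.7365 m

9.7365


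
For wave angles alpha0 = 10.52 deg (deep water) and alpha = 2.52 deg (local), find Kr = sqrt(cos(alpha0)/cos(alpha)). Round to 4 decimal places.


Kr = sqrt(cos(alpha0) / cos(alpha))
cos(10.52) = 0.983191
cos(2.52) = 0.999033
Kr = sqrt(0.983191 / 0.999033)
Kr = sqrt(0.984143)
Kr = 0.9920

0.9920


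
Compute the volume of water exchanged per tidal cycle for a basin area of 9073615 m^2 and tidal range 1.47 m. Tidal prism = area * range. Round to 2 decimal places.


Tidal prism = Area * Tidal range
P = 9073615 * 1.47
P = 13338214.05 m^3

13338214.05


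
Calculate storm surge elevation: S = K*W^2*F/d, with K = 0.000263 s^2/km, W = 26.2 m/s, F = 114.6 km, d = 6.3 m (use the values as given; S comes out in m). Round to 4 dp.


S = K * W^2 * F / d
W^2 = 26.2^2 = 686.44
S = 0.000263 * 686.44 * 114.6 / 6.3
Numerator = 0.000263 * 686.44 * 114.6 = 20.689164
S = 20.689164 / 6.3 = 3.2840 m

3.2840


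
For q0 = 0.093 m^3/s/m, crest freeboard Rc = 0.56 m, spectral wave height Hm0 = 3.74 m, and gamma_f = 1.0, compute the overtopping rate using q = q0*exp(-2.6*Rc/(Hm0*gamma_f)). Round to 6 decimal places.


q = q0 * exp(-2.6 * Rc / (Hm0 * gamma_f))
Exponent = -2.6 * 0.56 / (3.74 * 1.0)
= -2.6 * 0.56 / 3.7400
= -0.389305
exp(-0.389305) = 0.677528
q = 0.093 * 0.677528
q = 0.063010 m^3/s/m

0.063010


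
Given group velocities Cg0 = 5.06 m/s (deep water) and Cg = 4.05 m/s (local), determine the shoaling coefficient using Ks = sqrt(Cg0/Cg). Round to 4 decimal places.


Ks = sqrt(Cg0 / Cg)
Ks = sqrt(5.06 / 4.05)
Ks = sqrt(1.2494)
Ks = 1.1178

1.1178


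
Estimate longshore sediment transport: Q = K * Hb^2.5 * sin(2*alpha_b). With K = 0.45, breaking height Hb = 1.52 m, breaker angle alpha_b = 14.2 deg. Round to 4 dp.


Q = K * Hb^2.5 * sin(2 * alpha_b)
Hb^2.5 = 1.52^2.5 = 2.848452
sin(2 * 14.2) = sin(28.4) = 0.475624
Q = 0.45 * 2.848452 * 0.475624
Q = 0.6097 m^3/s

0.6097


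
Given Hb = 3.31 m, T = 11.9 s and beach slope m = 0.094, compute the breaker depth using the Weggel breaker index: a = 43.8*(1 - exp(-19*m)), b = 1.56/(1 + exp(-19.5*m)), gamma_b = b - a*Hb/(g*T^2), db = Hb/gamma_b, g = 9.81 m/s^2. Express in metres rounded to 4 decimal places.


a = 43.8 * (1 - exp(-19 * m))
exp(-19 * 0.094) = exp(-1.7860) = 0.167629
a = 43.8 * (1 - 0.167629) = 36.457835
b = 1.56 / (1 + exp(-19.5 * m))
exp(-19.5 * 0.094) = exp(-1.8330) = 0.159933
b = 1.56 / (1 + 0.159933) = 1.344905
Hb / (g * T^2) = 3.31 / (9.81 * 11.9^2) = 3.31 / 1389.1941 = 0.00238268
gamma_b = b - a * Hb/(g*T^2) = 1.344905 - 36.457835 * 0.00238268 = 1.258038
db = Hb / gamma_b = 3.31 / 1.258038
db = 2.6311 m

2.6311


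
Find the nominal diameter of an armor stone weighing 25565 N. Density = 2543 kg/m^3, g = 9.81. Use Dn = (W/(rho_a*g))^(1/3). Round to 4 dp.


V = W / (rho_a * g)
V = 25565 / (2543 * 9.81)
V = 25565 / 24946.83
V = 1.024780 m^3
Dn = V^(1/3) = 1.024780^(1/3)
Dn = 1.0082 m

1.0082


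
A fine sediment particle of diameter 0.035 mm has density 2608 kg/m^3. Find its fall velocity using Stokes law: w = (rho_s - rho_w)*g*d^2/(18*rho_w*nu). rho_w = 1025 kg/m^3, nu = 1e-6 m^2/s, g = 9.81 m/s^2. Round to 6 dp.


w = (rho_s - rho_w) * g * d^2 / (18 * rho_w * nu)
d = 0.035 mm = 0.000035 m
rho_s - rho_w = 2608 - 1025 = 1583
Numerator = 1583 * 9.81 * (0.000035)^2 = 0.000019023307
Denominator = 18 * 1025 * 1e-6 = 0.018450
w = 0.001031 m/s

0.001031


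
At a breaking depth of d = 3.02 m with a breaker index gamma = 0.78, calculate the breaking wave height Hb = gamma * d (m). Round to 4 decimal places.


Hb = gamma * d
Hb = 0.78 * 3.02
Hb = 2.3556 m

2.3556


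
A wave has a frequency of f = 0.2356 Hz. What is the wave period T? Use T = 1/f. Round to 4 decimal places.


T = 1 / f
T = 1 / 0.2356
T = 4.2445 s

4.2445


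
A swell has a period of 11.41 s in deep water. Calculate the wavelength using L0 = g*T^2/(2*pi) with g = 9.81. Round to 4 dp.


L0 = g * T^2 / (2 * pi)
L0 = 9.81 * 11.41^2 / (2 * pi)
L0 = 9.81 * 130.1881 / 6.28319
L0 = 1277.1453 / 6.28319
L0 = 203.2640 m

203.2640


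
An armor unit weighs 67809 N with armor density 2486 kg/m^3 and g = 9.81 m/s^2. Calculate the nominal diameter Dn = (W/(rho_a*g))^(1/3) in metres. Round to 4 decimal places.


V = W / (rho_a * g)
V = 67809 / (2486 * 9.81)
V = 67809 / 24387.66
V = 2.780464 m^3
Dn = V^(1/3) = 2.780464^(1/3)
Dn = 1.4062 m

1.4062


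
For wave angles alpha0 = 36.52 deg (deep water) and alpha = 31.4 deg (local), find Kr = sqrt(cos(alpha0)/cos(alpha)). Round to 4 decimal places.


Kr = sqrt(cos(alpha0) / cos(alpha))
cos(36.52) = 0.803649
cos(31.4) = 0.853551
Kr = sqrt(0.803649 / 0.853551)
Kr = sqrt(0.941536)
Kr = 0.9703

0.9703


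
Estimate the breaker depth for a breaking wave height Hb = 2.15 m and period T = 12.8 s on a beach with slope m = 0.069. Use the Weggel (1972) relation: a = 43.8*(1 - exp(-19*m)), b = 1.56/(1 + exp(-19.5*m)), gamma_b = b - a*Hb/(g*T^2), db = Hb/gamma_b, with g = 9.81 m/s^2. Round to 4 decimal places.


a = 43.8 * (1 - exp(-19 * m))
exp(-19 * 0.069) = exp(-1.3110) = 0.269550
a = 43.8 * (1 - 0.269550) = 31.993694
b = 1.56 / (1 + exp(-19.5 * m))
exp(-19.5 * 0.069) = exp(-1.3455) = 0.260409
b = 1.56 / (1 + 0.260409) = 1.237693
Hb / (g * T^2) = 2.15 / (9.81 * 12.8^2) = 2.15 / 1607.2704 = 0.00133767
gamma_b = b - a * Hb/(g*T^2) = 1.237693 - 31.993694 * 0.00133767 = 1.194896
db = Hb / gamma_b = 2.15 / 1.194896
db = 1.7993 m

1.7993


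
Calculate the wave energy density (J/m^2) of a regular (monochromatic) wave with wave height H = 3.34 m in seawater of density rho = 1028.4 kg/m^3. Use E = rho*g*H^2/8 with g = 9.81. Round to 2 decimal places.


E = (1/8) * rho * g * H^2
E = (1/8) * 1028.4 * 9.81 * 3.34^2
E = 0.125 * 1028.4 * 9.81 * 11.1556
E = 14068.05 J/m^2

14068.05


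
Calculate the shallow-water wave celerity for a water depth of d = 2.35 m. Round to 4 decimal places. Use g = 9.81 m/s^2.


Using the shallow-water approximation:
C = sqrt(g * d) = sqrt(9.81 * 2.35)
C = sqrt(23.0535)
C = 4.8014 m/s

4.8014


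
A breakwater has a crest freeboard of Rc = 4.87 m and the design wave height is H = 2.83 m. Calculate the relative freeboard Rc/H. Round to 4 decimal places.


Relative freeboard = Rc / H
= 4.87 / 2.83
= 1.7208

1.7208


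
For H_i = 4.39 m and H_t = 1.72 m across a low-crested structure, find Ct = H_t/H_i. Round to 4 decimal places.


Ct = H_t / H_i
Ct = 1.72 / 4.39
Ct = 0.3918

0.3918


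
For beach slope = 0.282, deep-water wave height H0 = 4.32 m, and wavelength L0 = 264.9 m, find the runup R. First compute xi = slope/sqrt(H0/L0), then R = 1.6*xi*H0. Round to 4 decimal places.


xi = slope / sqrt(H0/L0)
H0/L0 = 4.32/264.9 = 0.016308
sqrt(0.016308) = 0.127703
xi = 0.282 / 0.127703 = 2.208250
R = 1.6 * xi * H0 = 1.6 * 2.208250 * 4.32
R = 15.2634 m

15.2634


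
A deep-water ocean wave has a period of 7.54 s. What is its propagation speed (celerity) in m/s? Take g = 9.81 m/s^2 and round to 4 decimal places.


We use the deep-water celerity formula:
C = g * T / (2 * pi)
C = 9.81 * 7.54 / (2 * 3.14159...)
C = 73.967400 / 6.283185
C = 11.7723 m/s

11.7723


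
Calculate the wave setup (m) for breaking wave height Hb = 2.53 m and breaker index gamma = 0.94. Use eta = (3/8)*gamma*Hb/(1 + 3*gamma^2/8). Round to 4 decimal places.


eta = (3/8) * gamma * Hb / (1 + 3*gamma^2/8)
Numerator = (3/8) * 0.94 * 2.53 = 0.891825
Denominator = 1 + 3*0.94^2/8 = 1 + 0.331350 = 1.331350
eta = 0.891825 / 1.331350
eta = 0.6699 m

0.6699


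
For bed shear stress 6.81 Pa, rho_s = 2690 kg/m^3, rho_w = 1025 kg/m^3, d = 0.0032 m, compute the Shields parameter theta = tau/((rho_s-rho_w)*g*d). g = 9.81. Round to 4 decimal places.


theta = tau / ((rho_s - rho_w) * g * d)
rho_s - rho_w = 2690 - 1025 = 1665
Denominator = 1665 * 9.81 * 0.0032 = 52.267680
theta = 6.81 / 52.267680
theta = 0.1303

0.1303


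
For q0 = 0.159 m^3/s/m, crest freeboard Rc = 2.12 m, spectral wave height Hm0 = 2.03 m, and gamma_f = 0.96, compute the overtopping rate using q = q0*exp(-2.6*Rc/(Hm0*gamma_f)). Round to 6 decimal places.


q = q0 * exp(-2.6 * Rc / (Hm0 * gamma_f))
Exponent = -2.6 * 2.12 / (2.03 * 0.96)
= -2.6 * 2.12 / 1.9488
= -2.828407
exp(-2.828407) = 0.059107
q = 0.159 * 0.059107
q = 0.009398 m^3/s/m

0.009398


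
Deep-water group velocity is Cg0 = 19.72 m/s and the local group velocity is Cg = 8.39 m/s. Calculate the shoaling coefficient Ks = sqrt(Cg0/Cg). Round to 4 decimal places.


Ks = sqrt(Cg0 / Cg)
Ks = sqrt(19.72 / 8.39)
Ks = sqrt(2.3504)
Ks = 1.5331

1.5331


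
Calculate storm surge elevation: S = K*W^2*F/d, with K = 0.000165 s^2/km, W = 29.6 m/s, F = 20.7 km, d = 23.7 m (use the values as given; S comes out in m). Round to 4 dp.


S = K * W^2 * F / d
W^2 = 29.6^2 = 876.16
S = 0.000165 * 876.16 * 20.7 / 23.7
Numerator = 0.000165 * 876.16 * 20.7 = 2.992524
S = 2.992524 / 23.7 = 0.1263 m

0.1263


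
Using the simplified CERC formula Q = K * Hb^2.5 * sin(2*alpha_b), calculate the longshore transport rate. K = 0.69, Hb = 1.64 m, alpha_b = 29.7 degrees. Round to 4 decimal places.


Q = K * Hb^2.5 * sin(2 * alpha_b)
Hb^2.5 = 1.64^2.5 = 3.444369
sin(2 * 29.7) = sin(59.4) = 0.860742
Q = 0.69 * 3.444369 * 0.860742
Q = 2.0457 m^3/s

2.0457


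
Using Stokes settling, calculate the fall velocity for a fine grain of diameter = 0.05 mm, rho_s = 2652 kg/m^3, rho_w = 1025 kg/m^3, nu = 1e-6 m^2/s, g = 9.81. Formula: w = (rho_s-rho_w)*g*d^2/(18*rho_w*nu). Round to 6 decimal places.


w = (rho_s - rho_w) * g * d^2 / (18 * rho_w * nu)
d = 0.05 mm = 0.000050 m
rho_s - rho_w = 2652 - 1025 = 1627
Numerator = 1627 * 9.81 * (0.000050)^2 = 0.000039902175
Denominator = 18 * 1025 * 1e-6 = 0.018450
w = 0.002163 m/s

0.002163


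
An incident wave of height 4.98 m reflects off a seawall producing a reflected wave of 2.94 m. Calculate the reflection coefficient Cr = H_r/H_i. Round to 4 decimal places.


Cr = H_r / H_i
Cr = 2.94 / 4.98
Cr = 0.5904

0.5904


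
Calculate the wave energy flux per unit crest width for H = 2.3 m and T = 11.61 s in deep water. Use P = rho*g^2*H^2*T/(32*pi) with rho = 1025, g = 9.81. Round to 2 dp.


P = rho * g^2 * H^2 * T / (32 * pi)
P = 1025 * 9.81^2 * 2.3^2 * 11.61 / (32 * pi)
P = 1025 * 96.2361 * 5.2900 * 11.61 / 100.53096
P = 60262.89 W/m

60262.89


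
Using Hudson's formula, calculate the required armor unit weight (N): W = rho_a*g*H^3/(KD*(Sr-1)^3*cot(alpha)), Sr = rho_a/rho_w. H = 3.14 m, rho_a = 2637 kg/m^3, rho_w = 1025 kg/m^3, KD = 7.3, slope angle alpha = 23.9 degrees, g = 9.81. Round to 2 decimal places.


Sr = rho_a / rho_w = 2637 / 1025 = 2.572683
(Sr - 1) = 1.572683
(Sr - 1)^3 = 3.889766
cot(23.9) = 1 / tan(23.9) = 1 / 0.443139 = 2.256628
Numerator = 2637 * 9.81 * 3.14^3 = 800881.1674
Denominator = 7.3 * 3.889766 * 2.256628 = 64.077624
W = 800881.1674 / 64.077624
W = 12498.61 N

12498.61


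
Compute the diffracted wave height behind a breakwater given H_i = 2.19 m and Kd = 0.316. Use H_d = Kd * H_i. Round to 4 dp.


H_d = Kd * H_i
H_d = 0.316 * 2.19
H_d = 0.6920 m

0.6920


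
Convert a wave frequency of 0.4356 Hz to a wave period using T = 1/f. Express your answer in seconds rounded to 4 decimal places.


T = 1 / f
T = 1 / 0.4356
T = 2.2957 s

2.2957


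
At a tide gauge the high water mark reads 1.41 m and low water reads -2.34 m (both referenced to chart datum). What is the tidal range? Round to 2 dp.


Tidal range = High water - Low water
Tidal range = 1.41 - (-2.34)
Tidal range = 3.75 m

3.75


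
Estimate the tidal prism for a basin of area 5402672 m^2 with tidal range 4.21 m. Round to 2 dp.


Tidal prism = Area * Tidal range
P = 5402672 * 4.21
P = 22745249.12 m^3

22745249.12


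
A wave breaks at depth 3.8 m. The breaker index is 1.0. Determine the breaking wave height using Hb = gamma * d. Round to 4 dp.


Hb = gamma * d
Hb = 1.0 * 3.8
Hb = 3.8000 m

3.8000


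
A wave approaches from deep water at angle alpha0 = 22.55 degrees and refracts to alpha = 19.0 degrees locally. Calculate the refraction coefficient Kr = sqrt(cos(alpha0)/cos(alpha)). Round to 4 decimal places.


Kr = sqrt(cos(alpha0) / cos(alpha))
cos(22.55) = 0.923545
cos(19.0) = 0.945519
Kr = sqrt(0.923545 / 0.945519)
Kr = sqrt(0.976761)
Kr = 0.9883

0.9883


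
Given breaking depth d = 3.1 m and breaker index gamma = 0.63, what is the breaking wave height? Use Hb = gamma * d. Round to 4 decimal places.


Hb = gamma * d
Hb = 0.63 * 3.1
Hb = 1.9530 m

1.9530


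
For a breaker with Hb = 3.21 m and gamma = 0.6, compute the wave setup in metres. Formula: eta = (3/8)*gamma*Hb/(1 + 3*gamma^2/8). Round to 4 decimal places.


eta = (3/8) * gamma * Hb / (1 + 3*gamma^2/8)
Numerator = (3/8) * 0.6 * 3.21 = 0.722250
Denominator = 1 + 3*0.6^2/8 = 1 + 0.135000 = 1.135000
eta = 0.722250 / 1.135000
eta = 0.6363 m

0.6363


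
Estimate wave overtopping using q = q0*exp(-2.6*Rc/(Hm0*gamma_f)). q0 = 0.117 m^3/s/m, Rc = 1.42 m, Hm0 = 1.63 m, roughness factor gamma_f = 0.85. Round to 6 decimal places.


q = q0 * exp(-2.6 * Rc / (Hm0 * gamma_f))
Exponent = -2.6 * 1.42 / (1.63 * 0.85)
= -2.6 * 1.42 / 1.3855
= -2.664742
exp(-2.664742) = 0.069617
q = 0.117 * 0.069617
q = 0.008145 m^3/s/m

0.008145


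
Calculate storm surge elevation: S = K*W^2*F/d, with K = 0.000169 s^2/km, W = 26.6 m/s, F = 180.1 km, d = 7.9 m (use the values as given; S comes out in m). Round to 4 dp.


S = K * W^2 * F / d
W^2 = 26.6^2 = 707.56
S = 0.000169 * 707.56 * 180.1 / 7.9
Numerator = 0.000169 * 707.56 * 180.1 = 21.535933
S = 21.535933 / 7.9 = 2.7261 m

2.7261


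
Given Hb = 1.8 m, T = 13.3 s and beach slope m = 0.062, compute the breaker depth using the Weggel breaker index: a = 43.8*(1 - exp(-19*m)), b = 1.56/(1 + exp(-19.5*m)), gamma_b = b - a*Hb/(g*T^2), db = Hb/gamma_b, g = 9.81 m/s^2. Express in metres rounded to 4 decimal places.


a = 43.8 * (1 - exp(-19 * m))
exp(-19 * 0.062) = exp(-1.1780) = 0.307894
a = 43.8 * (1 - 0.307894) = 30.314247
b = 1.56 / (1 + exp(-19.5 * m))
exp(-19.5 * 0.062) = exp(-1.2090) = 0.298496
b = 1.56 / (1 + 0.298496) = 1.201390
Hb / (g * T^2) = 1.8 / (9.81 * 13.3^2) = 1.8 / 1735.2909 = 0.00103729
gamma_b = b - a * Hb/(g*T^2) = 1.201390 - 30.314247 * 0.00103729 = 1.169946
db = Hb / gamma_b = 1.8 / 1.169946
db = 1.5385 m

1.5385


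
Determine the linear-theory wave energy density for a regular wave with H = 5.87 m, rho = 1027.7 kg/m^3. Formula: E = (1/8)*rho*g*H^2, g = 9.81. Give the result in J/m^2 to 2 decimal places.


E = (1/8) * rho * g * H^2
E = (1/8) * 1027.7 * 9.81 * 5.87^2
E = 0.125 * 1027.7 * 9.81 * 34.4569
E = 43423.18 J/m^2

43423.18


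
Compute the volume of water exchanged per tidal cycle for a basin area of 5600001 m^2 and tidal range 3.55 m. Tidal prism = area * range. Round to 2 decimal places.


Tidal prism = Area * Tidal range
P = 5600001 * 3.55
P = 19880003.55 m^3

19880003.55


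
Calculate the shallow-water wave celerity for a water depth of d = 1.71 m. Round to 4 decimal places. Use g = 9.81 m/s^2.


Using the shallow-water approximation:
C = sqrt(g * d) = sqrt(9.81 * 1.71)
C = sqrt(16.7751)
C = 4.0957 m/s

4.0957


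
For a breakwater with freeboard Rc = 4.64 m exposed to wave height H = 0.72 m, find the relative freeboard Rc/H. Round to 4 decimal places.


Relative freeboard = Rc / H
= 4.64 / 0.72
= 6.4444

6.4444


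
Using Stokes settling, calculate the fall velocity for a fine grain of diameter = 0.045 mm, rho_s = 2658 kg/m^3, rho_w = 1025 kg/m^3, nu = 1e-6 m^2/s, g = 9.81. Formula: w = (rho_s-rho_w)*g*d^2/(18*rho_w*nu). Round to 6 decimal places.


w = (rho_s - rho_w) * g * d^2 / (18 * rho_w * nu)
d = 0.045 mm = 0.000045 m
rho_s - rho_w = 2658 - 1025 = 1633
Numerator = 1633 * 9.81 * (0.000045)^2 = 0.000032439953
Denominator = 18 * 1025 * 1e-6 = 0.018450
w = 0.001758 m/s

0.001758


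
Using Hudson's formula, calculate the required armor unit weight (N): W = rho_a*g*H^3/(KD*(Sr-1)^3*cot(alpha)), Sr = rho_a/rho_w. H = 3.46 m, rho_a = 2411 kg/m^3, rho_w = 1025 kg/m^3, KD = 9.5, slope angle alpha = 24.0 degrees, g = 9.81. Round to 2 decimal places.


Sr = rho_a / rho_w = 2411 / 1025 = 2.352195
(Sr - 1) = 1.352195
(Sr - 1)^3 = 2.472396
cot(24.0) = 1 / tan(24.0) = 1 / 0.445229 = 2.246037
Numerator = 2411 * 9.81 * 3.46^3 = 979703.1719
Denominator = 9.5 * 2.472396 * 2.246037 = 52.754385
W = 979703.1719 / 52.754385
W = 18571.03 N

18571.03


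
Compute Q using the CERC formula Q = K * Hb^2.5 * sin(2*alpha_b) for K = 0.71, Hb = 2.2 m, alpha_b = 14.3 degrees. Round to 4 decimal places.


Q = K * Hb^2.5 * sin(2 * alpha_b)
Hb^2.5 = 2.2^2.5 = 7.178880
sin(2 * 14.3) = sin(28.6) = 0.478692
Q = 0.71 * 7.178880 * 0.478692
Q = 2.4399 m^3/s

2.4399


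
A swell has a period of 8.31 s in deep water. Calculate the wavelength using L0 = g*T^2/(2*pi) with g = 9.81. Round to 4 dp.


L0 = g * T^2 / (2 * pi)
L0 = 9.81 * 8.31^2 / (2 * pi)
L0 = 9.81 * 69.0561 / 6.28319
L0 = 677.4403 / 6.28319
L0 = 107.8180 m

107.8180


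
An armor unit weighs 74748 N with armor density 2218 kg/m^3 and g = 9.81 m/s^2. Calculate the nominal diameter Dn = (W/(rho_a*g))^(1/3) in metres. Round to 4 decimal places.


V = W / (rho_a * g)
V = 74748 / (2218 * 9.81)
V = 74748 / 21758.58
V = 3.435334 m^3
Dn = V^(1/3) = 3.435334^(1/3)
Dn = 1.5089 m

1.5089


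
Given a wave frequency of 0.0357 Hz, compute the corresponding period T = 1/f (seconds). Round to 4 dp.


T = 1 / f
T = 1 / 0.0357
T = 28.0112 s

28.0112


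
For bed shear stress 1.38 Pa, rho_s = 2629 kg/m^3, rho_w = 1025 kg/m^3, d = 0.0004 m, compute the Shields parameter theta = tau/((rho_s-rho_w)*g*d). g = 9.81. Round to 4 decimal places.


theta = tau / ((rho_s - rho_w) * g * d)
rho_s - rho_w = 2629 - 1025 = 1604
Denominator = 1604 * 9.81 * 0.0004 = 6.294096
theta = 1.38 / 6.294096
theta = 0.2193

0.2193


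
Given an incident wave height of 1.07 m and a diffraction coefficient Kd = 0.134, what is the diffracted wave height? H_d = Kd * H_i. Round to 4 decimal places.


H_d = Kd * H_i
H_d = 0.134 * 1.07
H_d = 0.1434 m

0.1434


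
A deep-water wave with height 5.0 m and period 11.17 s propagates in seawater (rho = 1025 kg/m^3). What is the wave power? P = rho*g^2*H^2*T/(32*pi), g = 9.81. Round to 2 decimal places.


P = rho * g^2 * H^2 * T / (32 * pi)
P = 1025 * 9.81^2 * 5.0^2 * 11.17 / (32 * pi)
P = 1025 * 96.2361 * 25.0000 * 11.17 / 100.53096
P = 274002.93 W/m

274002.93


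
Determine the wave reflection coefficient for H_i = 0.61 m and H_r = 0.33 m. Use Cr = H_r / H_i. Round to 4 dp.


Cr = H_r / H_i
Cr = 0.33 / 0.61
Cr = 0.5410

0.5410


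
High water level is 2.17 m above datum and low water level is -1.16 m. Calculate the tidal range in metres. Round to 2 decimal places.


Tidal range = High water - Low water
Tidal range = 2.17 - (-1.16)
Tidal range = 3.33 m

3.33


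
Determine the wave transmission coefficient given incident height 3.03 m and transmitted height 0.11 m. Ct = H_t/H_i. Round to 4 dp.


Ct = H_t / H_i
Ct = 0.11 / 3.03
Ct = 0.0363

0.0363


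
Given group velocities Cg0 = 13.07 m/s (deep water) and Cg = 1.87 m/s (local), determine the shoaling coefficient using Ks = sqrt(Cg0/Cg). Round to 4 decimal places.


Ks = sqrt(Cg0 / Cg)
Ks = sqrt(13.07 / 1.87)
Ks = sqrt(6.9893)
Ks = 2.6437

2.6437


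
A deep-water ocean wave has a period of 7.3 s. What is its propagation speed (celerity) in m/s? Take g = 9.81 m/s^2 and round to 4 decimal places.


We use the deep-water celerity formula:
C = g * T / (2 * pi)
C = 9.81 * 7.3 / (2 * 3.14159...)
C = 71.613000 / 6.283185
C = 11.3976 m/s

11.3976


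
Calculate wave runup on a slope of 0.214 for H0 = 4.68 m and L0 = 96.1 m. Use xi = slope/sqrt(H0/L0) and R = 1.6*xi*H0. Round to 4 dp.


xi = slope / sqrt(H0/L0)
H0/L0 = 4.68/96.1 = 0.048699
sqrt(0.048699) = 0.220679
xi = 0.214 / 0.220679 = 0.969734
R = 1.6 * xi * H0 = 1.6 * 0.969734 * 4.68
R = 7.2614 m

7.2614


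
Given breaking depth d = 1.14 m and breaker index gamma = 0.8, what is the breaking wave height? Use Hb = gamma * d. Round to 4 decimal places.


Hb = gamma * d
Hb = 0.8 * 1.14
Hb = 0.9120 m

0.9120


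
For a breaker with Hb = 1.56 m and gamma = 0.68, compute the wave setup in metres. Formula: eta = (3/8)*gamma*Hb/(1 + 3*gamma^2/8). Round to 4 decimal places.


eta = (3/8) * gamma * Hb / (1 + 3*gamma^2/8)
Numerator = (3/8) * 0.68 * 1.56 = 0.397800
Denominator = 1 + 3*0.68^2/8 = 1 + 0.173400 = 1.173400
eta = 0.397800 / 1.173400
eta = 0.3390 m

0.3390


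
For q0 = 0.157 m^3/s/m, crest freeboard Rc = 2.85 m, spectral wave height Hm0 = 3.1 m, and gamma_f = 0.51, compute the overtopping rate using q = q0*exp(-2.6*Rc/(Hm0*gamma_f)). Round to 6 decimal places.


q = q0 * exp(-2.6 * Rc / (Hm0 * gamma_f))
Exponent = -2.6 * 2.85 / (3.1 * 0.51)
= -2.6 * 2.85 / 1.5810
= -4.686907
exp(-4.686907) = 0.009215
q = 0.157 * 0.009215
q = 0.001447 m^3/s/m

0.001447


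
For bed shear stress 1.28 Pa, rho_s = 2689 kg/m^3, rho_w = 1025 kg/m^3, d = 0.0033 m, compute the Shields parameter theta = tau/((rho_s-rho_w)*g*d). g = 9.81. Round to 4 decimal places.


theta = tau / ((rho_s - rho_w) * g * d)
rho_s - rho_w = 2689 - 1025 = 1664
Denominator = 1664 * 9.81 * 0.0033 = 53.868672
theta = 1.28 / 53.868672
theta = 0.0238

0.0238


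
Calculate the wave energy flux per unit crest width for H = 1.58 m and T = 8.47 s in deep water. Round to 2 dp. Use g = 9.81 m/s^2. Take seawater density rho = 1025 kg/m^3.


P = rho * g^2 * H^2 * T / (32 * pi)
P = 1025 * 9.81^2 * 1.58^2 * 8.47 / (32 * pi)
P = 1025 * 96.2361 * 2.4964 * 8.47 / 100.53096
P = 20747.21 W/m

20747.21


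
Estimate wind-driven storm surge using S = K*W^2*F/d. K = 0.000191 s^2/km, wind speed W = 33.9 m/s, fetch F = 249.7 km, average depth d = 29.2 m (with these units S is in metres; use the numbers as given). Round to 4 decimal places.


S = K * W^2 * F / d
W^2 = 33.9^2 = 1149.21
S = 0.000191 * 1149.21 * 249.7 / 29.2
Numerator = 0.000191 * 1149.21 * 249.7 = 54.808928
S = 54.808928 / 29.2 = 1.8770 m

1.8770


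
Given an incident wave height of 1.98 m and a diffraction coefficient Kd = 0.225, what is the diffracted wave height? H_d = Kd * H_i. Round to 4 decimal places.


H_d = Kd * H_i
H_d = 0.225 * 1.98
H_d = 0.4455 m

0.4455


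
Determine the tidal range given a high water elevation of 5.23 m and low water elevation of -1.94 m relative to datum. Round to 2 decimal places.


Tidal range = High water - Low water
Tidal range = 5.23 - (-1.94)
Tidal range = 7.17 m

7.17


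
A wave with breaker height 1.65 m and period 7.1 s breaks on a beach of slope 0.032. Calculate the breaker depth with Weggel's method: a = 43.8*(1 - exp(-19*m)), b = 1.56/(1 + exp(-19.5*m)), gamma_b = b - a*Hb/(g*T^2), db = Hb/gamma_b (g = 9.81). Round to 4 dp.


a = 43.8 * (1 - exp(-19 * m))
exp(-19 * 0.032) = exp(-0.6080) = 0.544439
a = 43.8 * (1 - 0.544439) = 19.953587
b = 1.56 / (1 + exp(-19.5 * m))
exp(-19.5 * 0.032) = exp(-0.6240) = 0.535797
b = 1.56 / (1 + 0.535797) = 1.015759
Hb / (g * T^2) = 1.65 / (9.81 * 7.1^2) = 1.65 / 494.5221 = 0.00333655
gamma_b = b - a * Hb/(g*T^2) = 1.015759 - 19.953587 * 0.00333655 = 0.949183
db = Hb / gamma_b = 1.65 / 0.949183
db = 1.7383 m

1.7383


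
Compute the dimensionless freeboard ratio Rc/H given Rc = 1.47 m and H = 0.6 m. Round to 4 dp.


Relative freeboard = Rc / H
= 1.47 / 0.6
= 2.4500

2.4500


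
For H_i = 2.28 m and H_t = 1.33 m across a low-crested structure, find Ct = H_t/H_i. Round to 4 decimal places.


Ct = H_t / H_i
Ct = 1.33 / 2.28
Ct = 0.5833

0.5833


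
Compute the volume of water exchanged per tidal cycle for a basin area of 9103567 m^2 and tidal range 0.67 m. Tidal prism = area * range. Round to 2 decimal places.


Tidal prism = Area * Tidal range
P = 9103567 * 0.67
P = 6099389.89 m^3

6099389.89


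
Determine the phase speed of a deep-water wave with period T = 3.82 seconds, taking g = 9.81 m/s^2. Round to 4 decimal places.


We use the deep-water celerity formula:
C = g * T / (2 * pi)
C = 9.81 * 3.82 / (2 * 3.14159...)
C = 37.474200 / 6.283185
C = 5.9642 m/s

5.9642


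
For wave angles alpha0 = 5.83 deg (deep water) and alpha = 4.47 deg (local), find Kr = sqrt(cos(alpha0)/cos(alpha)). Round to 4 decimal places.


Kr = sqrt(cos(alpha0) / cos(alpha))
cos(5.83) = 0.994828
cos(4.47) = 0.996958
Kr = sqrt(0.994828 / 0.996958)
Kr = sqrt(0.997863)
Kr = 0.9989

0.9989


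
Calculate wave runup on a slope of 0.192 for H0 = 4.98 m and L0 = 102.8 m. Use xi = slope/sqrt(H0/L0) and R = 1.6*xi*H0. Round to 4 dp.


xi = slope / sqrt(H0/L0)
H0/L0 = 4.98/102.8 = 0.048444
sqrt(0.048444) = 0.220099
xi = 0.192 / 0.220099 = 0.872335
R = 1.6 * xi * H0 = 1.6 * 0.872335 * 4.98
R = 6.9508 m

6.9508


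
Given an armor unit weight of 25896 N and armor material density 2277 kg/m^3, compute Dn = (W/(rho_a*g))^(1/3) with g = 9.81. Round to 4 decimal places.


V = W / (rho_a * g)
V = 25896 / (2277 * 9.81)
V = 25896 / 22337.37
V = 1.159313 m^3
Dn = V^(1/3) = 1.159313^(1/3)
Dn = 1.0505 m

1.0505


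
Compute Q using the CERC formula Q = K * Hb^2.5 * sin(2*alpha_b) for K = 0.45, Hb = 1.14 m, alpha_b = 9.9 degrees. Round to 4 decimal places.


Q = K * Hb^2.5 * sin(2 * alpha_b)
Hb^2.5 = 1.14^2.5 = 1.387593
sin(2 * 9.9) = sin(19.8) = 0.338738
Q = 0.45 * 1.387593 * 0.338738
Q = 0.2115 m^3/s

0.2115


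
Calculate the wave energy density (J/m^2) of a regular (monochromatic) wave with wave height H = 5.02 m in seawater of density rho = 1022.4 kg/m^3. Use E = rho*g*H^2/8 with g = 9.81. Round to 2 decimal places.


E = (1/8) * rho * g * H^2
E = (1/8) * 1022.4 * 9.81 * 5.02^2
E = 0.125 * 1022.4 * 9.81 * 25.2004
E = 31594.20 J/m^2

31594.20


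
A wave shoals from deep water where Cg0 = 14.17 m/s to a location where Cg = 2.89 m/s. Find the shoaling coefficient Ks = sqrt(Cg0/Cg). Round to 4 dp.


Ks = sqrt(Cg0 / Cg)
Ks = sqrt(14.17 / 2.89)
Ks = sqrt(4.9031)
Ks = 2.2143

2.2143


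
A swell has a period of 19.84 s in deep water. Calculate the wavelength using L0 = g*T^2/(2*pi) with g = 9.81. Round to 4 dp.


L0 = g * T^2 / (2 * pi)
L0 = 9.81 * 19.84^2 / (2 * pi)
L0 = 9.81 * 393.6256 / 6.28319
L0 = 3861.4671 / 6.28319
L0 = 614.5716 m

614.5716


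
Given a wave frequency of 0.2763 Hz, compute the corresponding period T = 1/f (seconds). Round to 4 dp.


T = 1 / f
T = 1 / 0.2763
T = 3.6193 s

3.6193


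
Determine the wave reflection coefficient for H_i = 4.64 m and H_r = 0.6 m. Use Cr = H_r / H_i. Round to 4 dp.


Cr = H_r / H_i
Cr = 0.6 / 4.64
Cr = 0.1293

0.1293


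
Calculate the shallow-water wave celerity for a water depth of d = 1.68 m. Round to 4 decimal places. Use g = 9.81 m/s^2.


Using the shallow-water approximation:
C = sqrt(g * d) = sqrt(9.81 * 1.68)
C = sqrt(16.4808)
C = 4.0597 m/s

4.0597


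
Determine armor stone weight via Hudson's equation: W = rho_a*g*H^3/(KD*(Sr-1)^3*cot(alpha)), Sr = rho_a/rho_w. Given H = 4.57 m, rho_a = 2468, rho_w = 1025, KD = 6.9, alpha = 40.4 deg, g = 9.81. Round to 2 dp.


Sr = rho_a / rho_w = 2468 / 1025 = 2.407805
(Sr - 1) = 1.407805
(Sr - 1)^3 = 2.790149
cot(40.4) = 1 / tan(40.4) = 1 / 0.851067 = 1.174996
Numerator = 2468 * 9.81 * 4.57^3 = 2310802.1500
Denominator = 6.9 * 2.790149 * 1.174996 = 22.621057
W = 2310802.1500 / 22.621057
W = 102152.71 N

102152.71


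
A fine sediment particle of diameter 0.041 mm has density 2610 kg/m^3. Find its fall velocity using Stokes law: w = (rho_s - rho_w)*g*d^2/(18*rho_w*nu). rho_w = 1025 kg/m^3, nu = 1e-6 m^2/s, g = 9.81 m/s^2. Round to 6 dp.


w = (rho_s - rho_w) * g * d^2 / (18 * rho_w * nu)
d = 0.041 mm = 0.000041 m
rho_s - rho_w = 2610 - 1025 = 1585
Numerator = 1585 * 9.81 * (0.000041)^2 = 0.000026137617
Denominator = 18 * 1025 * 1e-6 = 0.018450
w = 0.001417 m/s

0.001417


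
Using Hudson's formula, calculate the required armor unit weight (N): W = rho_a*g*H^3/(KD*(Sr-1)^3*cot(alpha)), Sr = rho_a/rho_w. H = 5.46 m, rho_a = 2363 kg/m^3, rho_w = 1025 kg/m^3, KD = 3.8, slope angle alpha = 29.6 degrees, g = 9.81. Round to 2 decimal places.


Sr = rho_a / rho_w = 2363 / 1025 = 2.305366
(Sr - 1) = 1.305366
(Sr - 1)^3 = 2.224317
cot(29.6) = 1 / tan(29.6) = 1 / 0.568079 = 1.760318
Numerator = 2363 * 9.81 * 5.46^3 = 3773207.2230
Denominator = 3.8 * 2.224317 * 1.760318 = 14.878925
W = 3773207.2230 / 14.878925
W = 253594.07 N

253594.07


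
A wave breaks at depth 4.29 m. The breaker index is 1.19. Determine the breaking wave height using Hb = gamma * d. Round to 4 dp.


Hb = gamma * d
Hb = 1.19 * 4.29
Hb = 5.1051 m

5.1051


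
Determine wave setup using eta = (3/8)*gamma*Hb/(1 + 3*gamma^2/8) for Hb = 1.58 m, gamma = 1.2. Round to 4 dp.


eta = (3/8) * gamma * Hb / (1 + 3*gamma^2/8)
Numerator = (3/8) * 1.2 * 1.58 = 0.711000
Denominator = 1 + 3*1.2^2/8 = 1 + 0.540000 = 1.540000
eta = 0.711000 / 1.540000
eta = 0.4617 m

0.4617


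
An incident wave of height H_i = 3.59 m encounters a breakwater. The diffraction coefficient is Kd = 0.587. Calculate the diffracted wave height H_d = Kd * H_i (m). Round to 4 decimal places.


H_d = Kd * H_i
H_d = 0.587 * 3.59
H_d = 2.1073 m

2.1073


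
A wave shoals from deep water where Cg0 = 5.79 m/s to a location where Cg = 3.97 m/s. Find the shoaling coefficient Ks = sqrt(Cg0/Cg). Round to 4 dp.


Ks = sqrt(Cg0 / Cg)
Ks = sqrt(5.79 / 3.97)
Ks = sqrt(1.4584)
Ks = 1.2077

1.2077


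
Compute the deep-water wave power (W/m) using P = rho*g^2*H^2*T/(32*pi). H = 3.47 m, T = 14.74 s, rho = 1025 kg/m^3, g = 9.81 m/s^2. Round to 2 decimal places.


P = rho * g^2 * H^2 * T / (32 * pi)
P = 1025 * 9.81^2 * 3.47^2 * 14.74 / (32 * pi)
P = 1025 * 96.2361 * 12.0409 * 14.74 / 100.53096
P = 174147.99 W/m

174147.99


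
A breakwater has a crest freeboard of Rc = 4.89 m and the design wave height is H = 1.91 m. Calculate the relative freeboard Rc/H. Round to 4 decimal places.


Relative freeboard = Rc / H
= 4.89 / 1.91
= 2.5602

2.5602


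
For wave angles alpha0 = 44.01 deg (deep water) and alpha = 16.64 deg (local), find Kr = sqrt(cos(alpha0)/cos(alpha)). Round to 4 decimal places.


Kr = sqrt(cos(alpha0) / cos(alpha))
cos(44.01) = 0.719219
cos(16.64) = 0.958123
Kr = sqrt(0.719219 / 0.958123)
Kr = sqrt(0.750654)
Kr = 0.8664

0.8664


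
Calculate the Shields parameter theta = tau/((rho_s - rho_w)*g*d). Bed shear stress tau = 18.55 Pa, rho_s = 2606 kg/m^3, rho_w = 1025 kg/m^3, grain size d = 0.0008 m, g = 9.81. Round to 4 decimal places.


theta = tau / ((rho_s - rho_w) * g * d)
rho_s - rho_w = 2606 - 1025 = 1581
Denominator = 1581 * 9.81 * 0.0008 = 12.407688
theta = 18.55 / 12.407688
theta = 1.4950

1.4950


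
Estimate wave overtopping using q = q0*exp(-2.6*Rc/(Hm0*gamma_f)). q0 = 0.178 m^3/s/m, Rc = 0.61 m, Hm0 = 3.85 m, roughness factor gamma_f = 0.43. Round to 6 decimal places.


q = q0 * exp(-2.6 * Rc / (Hm0 * gamma_f))
Exponent = -2.6 * 0.61 / (3.85 * 0.43)
= -2.6 * 0.61 / 1.6555
= -0.958019
exp(-0.958019) = 0.383652
q = 0.178 * 0.383652
q = 0.068290 m^3/s/m

0.068290


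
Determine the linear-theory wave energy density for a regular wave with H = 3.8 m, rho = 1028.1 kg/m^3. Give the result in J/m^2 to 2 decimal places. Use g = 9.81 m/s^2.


E = (1/8) * rho * g * H^2
E = (1/8) * 1028.1 * 9.81 * 3.8^2
E = 0.125 * 1028.1 * 9.81 * 14.4400
E = 18204.62 J/m^2

18204.62


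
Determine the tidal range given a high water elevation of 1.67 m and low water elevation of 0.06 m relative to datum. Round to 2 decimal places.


Tidal range = High water - Low water
Tidal range = 1.67 - (0.06)
Tidal range = 1.61 m

1.61


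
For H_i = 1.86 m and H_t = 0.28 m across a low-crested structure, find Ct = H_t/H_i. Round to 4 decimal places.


Ct = H_t / H_i
Ct = 0.28 / 1.86
Ct = 0.1505

0.1505


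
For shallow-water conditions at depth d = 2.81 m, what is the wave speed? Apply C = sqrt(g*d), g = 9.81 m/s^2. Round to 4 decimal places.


Using the shallow-water approximation:
C = sqrt(g * d) = sqrt(9.81 * 2.81)
C = sqrt(27.5661)
C = 5.2503 m/s

5.2503


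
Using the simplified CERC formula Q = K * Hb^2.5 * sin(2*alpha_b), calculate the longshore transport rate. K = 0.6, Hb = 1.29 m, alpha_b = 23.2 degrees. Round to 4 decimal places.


Q = K * Hb^2.5 * sin(2 * alpha_b)
Hb^2.5 = 1.29^2.5 = 1.890054
sin(2 * 23.2) = sin(46.4) = 0.724172
Q = 0.6 * 1.890054 * 0.724172
Q = 0.8212 m^3/s

0.8212


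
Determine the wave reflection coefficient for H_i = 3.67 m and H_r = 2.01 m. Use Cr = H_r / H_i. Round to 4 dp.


Cr = H_r / H_i
Cr = 2.01 / 3.67
Cr = 0.5477

0.5477


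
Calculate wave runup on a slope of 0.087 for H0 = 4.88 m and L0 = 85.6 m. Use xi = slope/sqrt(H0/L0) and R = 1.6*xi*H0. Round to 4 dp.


xi = slope / sqrt(H0/L0)
H0/L0 = 4.88/85.6 = 0.057009
sqrt(0.057009) = 0.238766
xi = 0.087 / 0.238766 = 0.364373
R = 1.6 * xi * H0 = 1.6 * 0.364373 * 4.88
R = 2.8450 m

2.8450


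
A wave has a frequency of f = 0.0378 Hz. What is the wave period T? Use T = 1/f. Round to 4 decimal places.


T = 1 / f
T = 1 / 0.0378
T = 26.4550 s

26.4550


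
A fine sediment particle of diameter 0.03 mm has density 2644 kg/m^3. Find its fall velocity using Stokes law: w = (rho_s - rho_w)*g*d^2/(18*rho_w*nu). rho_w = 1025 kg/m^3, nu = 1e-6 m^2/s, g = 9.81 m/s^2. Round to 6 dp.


w = (rho_s - rho_w) * g * d^2 / (18 * rho_w * nu)
d = 0.03 mm = 0.000030 m
rho_s - rho_w = 2644 - 1025 = 1619
Numerator = 1619 * 9.81 * (0.000030)^2 = 0.000014294151
Denominator = 18 * 1025 * 1e-6 = 0.018450
w = 0.000775 m/s

0.000775


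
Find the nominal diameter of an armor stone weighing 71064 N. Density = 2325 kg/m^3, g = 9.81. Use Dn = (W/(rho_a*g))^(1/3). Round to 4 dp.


V = W / (rho_a * g)
V = 71064 / (2325 * 9.81)
V = 71064 / 22808.25
V = 3.115715 m^3
Dn = V^(1/3) = 3.115715^(1/3)
Dn = 1.4606 m

1.4606


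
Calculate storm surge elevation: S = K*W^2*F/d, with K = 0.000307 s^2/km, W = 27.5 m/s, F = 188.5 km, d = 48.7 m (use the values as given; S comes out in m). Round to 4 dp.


S = K * W^2 * F / d
W^2 = 27.5^2 = 756.25
S = 0.000307 * 756.25 * 188.5 / 48.7
Numerator = 0.000307 * 756.25 * 188.5 = 43.763809
S = 43.763809 / 48.7 = 0.8986 m

0.8986


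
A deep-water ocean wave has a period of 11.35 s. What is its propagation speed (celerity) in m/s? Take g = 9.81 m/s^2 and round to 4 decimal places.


We use the deep-water celerity formula:
C = g * T / (2 * pi)
C = 9.81 * 11.35 / (2 * 3.14159...)
C = 111.343500 / 6.283185
C = 17.7209 m/s

17.7209


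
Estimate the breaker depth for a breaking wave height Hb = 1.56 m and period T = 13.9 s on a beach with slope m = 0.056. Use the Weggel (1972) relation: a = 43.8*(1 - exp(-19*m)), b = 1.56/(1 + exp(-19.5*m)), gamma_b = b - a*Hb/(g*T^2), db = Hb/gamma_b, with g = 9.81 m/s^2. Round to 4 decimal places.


a = 43.8 * (1 - exp(-19 * m))
exp(-19 * 0.056) = exp(-1.0640) = 0.345073
a = 43.8 * (1 - 0.345073) = 28.685813
b = 1.56 / (1 + exp(-19.5 * m))
exp(-19.5 * 0.056) = exp(-1.0920) = 0.335545
b = 1.56 / (1 + 0.335545) = 1.168063
Hb / (g * T^2) = 1.56 / (9.81 * 13.9^2) = 1.56 / 1895.3901 = 0.00082305
gamma_b = b - a * Hb/(g*T^2) = 1.168063 - 28.685813 * 0.00082305 = 1.144453
db = Hb / gamma_b = 1.56 / 1.144453
db = 1.3631 m

1.3631
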